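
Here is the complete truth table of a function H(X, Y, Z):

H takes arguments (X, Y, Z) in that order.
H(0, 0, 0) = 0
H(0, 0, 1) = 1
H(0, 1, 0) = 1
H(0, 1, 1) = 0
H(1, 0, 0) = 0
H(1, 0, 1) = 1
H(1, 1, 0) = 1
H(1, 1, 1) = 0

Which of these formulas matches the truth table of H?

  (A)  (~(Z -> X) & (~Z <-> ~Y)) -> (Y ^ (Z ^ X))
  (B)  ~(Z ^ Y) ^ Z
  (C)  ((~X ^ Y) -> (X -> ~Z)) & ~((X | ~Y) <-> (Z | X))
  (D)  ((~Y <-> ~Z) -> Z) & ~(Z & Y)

D

(A) disagrees with H on (0,0,0) (formula → 1, table → 0); rule it out.
(B) disagrees with H on (0,0,0) (formula → 1, table → 0); rule it out.
(C) disagrees with H on (0,0,0) (formula → 1, table → 0); rule it out.
(D) is the remaining candidate, and it agrees with H on all 8 inputs.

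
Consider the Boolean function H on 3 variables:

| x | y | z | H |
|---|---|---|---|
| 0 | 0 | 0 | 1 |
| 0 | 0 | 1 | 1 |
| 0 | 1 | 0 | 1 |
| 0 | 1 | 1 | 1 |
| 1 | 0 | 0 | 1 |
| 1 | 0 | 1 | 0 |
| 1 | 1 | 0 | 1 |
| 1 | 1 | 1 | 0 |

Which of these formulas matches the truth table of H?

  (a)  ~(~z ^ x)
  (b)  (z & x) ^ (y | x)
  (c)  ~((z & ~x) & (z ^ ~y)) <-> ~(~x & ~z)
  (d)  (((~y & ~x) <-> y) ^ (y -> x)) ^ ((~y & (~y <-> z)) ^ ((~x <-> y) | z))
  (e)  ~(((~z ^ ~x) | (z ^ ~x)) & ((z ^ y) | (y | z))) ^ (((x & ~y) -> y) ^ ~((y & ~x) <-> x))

(a) fails at (0,0,0): the formula yields 0, H is 1.
(b) fails at (0,0,0): the formula yields 0, H is 1.
(c) fails at (0,0,0): the formula yields 0, H is 1.
(e) fails at (0,0,0): the formula yields 0, H is 1.
Only (d) survives; checking it on all 8 rows confirms it matches H.

d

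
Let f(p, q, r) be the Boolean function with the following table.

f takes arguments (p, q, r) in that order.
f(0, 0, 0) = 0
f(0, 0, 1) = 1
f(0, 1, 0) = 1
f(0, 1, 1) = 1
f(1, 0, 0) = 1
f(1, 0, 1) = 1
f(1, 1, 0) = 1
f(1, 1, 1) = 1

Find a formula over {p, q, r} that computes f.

Only row (0,0,0) gives 0. So f is 1 everywhere except there — the complement of the minterm ¬p·¬q·¬r.

f(p, q, r) = NOT ((NOT p AND NOT q) AND NOT r)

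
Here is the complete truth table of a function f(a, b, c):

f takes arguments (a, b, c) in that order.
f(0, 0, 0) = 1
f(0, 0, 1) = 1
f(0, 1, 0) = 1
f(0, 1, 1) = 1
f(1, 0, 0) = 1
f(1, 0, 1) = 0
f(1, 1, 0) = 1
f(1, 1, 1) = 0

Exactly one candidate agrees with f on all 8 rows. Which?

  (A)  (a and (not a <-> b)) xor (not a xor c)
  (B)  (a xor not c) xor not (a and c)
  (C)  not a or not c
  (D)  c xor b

(A) disagrees with f on (0,0,1) (formula → 0, table → 1); rule it out.
(B) disagrees with f on (0,0,0) (formula → 0, table → 1); rule it out.
(D) disagrees with f on (0,0,0) (formula → 0, table → 1); rule it out.
That leaves (C). Evaluating it on every row reproduces the table of f exactly.

C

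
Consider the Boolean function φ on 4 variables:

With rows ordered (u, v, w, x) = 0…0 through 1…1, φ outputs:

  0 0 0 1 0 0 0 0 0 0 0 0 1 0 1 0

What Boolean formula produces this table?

Collect the rows where φ=1 — (0,0,1,1), (1,1,0,0), (1,1,1,0) — and write one minterm per row: ¬u·¬v·w·x, u·v·¬w·¬x, u·v·w·¬x. Their union (logical OR) reproduces the table exactly.

φ(u, v, w, x) = ((((not u and not v) and w) and x) or (((u and v) and not w) and not x)) or (((u and v) and w) and not x)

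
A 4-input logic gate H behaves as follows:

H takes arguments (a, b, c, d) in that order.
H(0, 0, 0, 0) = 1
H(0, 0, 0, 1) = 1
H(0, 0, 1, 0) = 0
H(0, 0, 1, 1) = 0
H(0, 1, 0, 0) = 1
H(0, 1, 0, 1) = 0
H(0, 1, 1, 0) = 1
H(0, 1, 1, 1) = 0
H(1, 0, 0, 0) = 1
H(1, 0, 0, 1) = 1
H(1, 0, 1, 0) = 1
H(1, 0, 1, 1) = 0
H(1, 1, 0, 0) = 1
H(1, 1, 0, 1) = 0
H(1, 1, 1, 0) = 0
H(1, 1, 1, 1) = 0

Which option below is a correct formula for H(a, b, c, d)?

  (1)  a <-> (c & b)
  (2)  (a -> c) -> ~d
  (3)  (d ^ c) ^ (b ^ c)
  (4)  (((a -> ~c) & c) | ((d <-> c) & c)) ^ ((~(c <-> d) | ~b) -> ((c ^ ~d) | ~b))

(1) fails at (0,0,1,0): the formula yields 1, H is 0.
(2) fails at (0,0,0,1): the formula yields 0, H is 1.
(3) fails at (0,0,0,0): the formula yields 0, H is 1.
That leaves (4). Evaluating it on every row reproduces the table of H exactly.

4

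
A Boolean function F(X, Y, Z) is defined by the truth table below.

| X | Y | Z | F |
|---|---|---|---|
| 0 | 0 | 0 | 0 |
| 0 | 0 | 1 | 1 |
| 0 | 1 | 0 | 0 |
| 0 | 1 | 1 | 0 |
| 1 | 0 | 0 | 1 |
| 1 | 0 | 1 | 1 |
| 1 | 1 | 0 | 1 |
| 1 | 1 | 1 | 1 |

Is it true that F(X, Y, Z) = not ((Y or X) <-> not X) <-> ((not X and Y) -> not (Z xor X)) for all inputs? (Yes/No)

No

Evaluate not ((Y or X) <-> not X) <-> ((not X and Y) -> not (Z xor X)) on each row and compare to F:
  X=0, Y=0, Z=0: formula gives 1, but F = 0 ✗
A single disagreement suffices: at (0,0,0) they differ, so the formula does not compute F.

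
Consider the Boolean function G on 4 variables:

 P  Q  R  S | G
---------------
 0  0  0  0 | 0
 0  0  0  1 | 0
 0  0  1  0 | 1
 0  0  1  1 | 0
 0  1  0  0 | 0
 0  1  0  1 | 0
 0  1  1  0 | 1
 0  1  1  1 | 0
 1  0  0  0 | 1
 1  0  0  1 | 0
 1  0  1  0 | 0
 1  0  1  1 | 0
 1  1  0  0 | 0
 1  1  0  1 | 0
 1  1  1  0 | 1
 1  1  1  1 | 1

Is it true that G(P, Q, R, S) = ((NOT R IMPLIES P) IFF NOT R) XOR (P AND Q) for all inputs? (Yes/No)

No

Evaluate ((NOT R IMPLIES P) IFF NOT R) XOR (P AND Q) on each row and compare to G:
  P=0, Q=0, R=0, S=0: formula gives 0, G = 0 ✓
  P=0, Q=0, R=0, S=1: formula gives 0, G = 0 ✓
  P=0, Q=0, R=1, S=0: formula gives 0, but G = 1 ✗
Since they disagree at (0,0,1,0), the expression is not a correct formula for G.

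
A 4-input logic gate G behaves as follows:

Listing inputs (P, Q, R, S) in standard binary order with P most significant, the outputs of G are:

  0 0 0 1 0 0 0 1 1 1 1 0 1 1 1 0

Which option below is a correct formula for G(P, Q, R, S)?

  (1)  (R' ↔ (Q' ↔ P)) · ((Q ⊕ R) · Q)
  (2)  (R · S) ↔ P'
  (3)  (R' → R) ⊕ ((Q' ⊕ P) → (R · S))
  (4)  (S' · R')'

2

(1): at (0,0,1,1) it gives 0, but G = 1 — eliminated.
(3): at (0,0,1,0) it gives 1, but G = 0 — eliminated.
(4): at (0,0,0,1) it gives 1, but G = 0 — eliminated.
That leaves (2). Evaluating it on every row reproduces the table of G exactly.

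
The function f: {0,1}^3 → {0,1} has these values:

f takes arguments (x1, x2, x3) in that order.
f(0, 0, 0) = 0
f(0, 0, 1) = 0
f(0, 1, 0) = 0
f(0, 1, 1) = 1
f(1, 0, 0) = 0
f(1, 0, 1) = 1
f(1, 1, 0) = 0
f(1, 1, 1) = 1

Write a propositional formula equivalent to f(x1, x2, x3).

f(x1, x2, x3) = (((not x1 and x2) and x3) or ((x1 and not x2) and x3)) or ((x1 and x2) and x3)

Collect the rows where f=1 — (0,1,1), (1,0,1), (1,1,1) — and write one minterm per row: ¬x1·x2·x3, x1·¬x2·x3, x1·x2·x3. Their union (logical OR) reproduces the table exactly.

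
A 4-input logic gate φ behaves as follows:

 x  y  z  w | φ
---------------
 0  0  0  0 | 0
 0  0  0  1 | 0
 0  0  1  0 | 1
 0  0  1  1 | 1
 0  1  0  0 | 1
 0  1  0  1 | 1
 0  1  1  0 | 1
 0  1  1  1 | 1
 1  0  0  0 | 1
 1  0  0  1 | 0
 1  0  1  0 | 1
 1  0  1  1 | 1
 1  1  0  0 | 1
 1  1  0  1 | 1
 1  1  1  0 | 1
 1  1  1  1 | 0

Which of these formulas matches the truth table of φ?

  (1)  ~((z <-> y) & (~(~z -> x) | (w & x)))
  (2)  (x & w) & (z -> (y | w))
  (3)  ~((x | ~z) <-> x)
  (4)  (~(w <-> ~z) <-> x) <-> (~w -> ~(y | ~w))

1

(2) fails at (0,0,1,0): the formula yields 0, φ is 1.
(3) fails at (0,0,0,0): the formula yields 1, φ is 0.
(4) fails at (0,0,0,0): the formula yields 1, φ is 0.
That leaves (1). Evaluating it on every row reproduces the table of φ exactly.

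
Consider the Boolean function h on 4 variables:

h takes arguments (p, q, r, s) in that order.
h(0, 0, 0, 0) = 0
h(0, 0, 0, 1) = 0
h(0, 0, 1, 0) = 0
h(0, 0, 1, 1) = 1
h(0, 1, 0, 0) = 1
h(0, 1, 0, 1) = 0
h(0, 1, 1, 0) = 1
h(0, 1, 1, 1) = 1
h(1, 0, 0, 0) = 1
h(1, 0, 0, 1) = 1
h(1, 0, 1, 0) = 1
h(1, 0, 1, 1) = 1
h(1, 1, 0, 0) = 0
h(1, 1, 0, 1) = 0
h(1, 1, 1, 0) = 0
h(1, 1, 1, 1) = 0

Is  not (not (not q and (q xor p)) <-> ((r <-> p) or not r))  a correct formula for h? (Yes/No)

Check the formula against h row by row:
  p=0, q=0, r=0, s=0: formula gives 0, h = 0 ✓
  p=0, q=0, r=0, s=1: formula gives 0, h = 0 ✓
  p=0, q=0, r=1, s=0: formula gives 1, but h = 0 ✗
Since they disagree at (0,0,1,0), the expression is not a correct formula for h.

No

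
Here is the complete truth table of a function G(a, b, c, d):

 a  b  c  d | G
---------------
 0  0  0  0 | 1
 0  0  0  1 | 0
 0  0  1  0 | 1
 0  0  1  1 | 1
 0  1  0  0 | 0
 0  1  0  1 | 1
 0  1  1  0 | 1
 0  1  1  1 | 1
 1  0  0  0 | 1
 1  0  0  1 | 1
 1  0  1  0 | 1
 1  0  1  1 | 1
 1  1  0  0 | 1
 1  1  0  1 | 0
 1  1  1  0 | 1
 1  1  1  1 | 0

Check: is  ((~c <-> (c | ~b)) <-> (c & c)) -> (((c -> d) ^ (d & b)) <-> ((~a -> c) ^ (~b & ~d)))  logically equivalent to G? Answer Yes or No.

No

Test each input against both G and the formula:
  a=0, b=0, c=0, d=0: formula gives 1, G = 1 ✓
  a=0, b=0, c=0, d=1: formula gives 1, but G = 0 ✗
Row (0,0,0,1) is a counterexample, so the formula is not equivalent to G.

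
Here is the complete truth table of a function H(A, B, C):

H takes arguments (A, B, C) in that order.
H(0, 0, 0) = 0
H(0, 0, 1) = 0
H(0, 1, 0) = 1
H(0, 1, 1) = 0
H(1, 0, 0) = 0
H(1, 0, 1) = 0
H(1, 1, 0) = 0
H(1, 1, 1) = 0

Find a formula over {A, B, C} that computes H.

H(A, B, C) = (~A & B) & ~C

H is 1 on exactly one input, (0,1,0), whose minterm is ¬A·B·¬C. So H is just that conjunction.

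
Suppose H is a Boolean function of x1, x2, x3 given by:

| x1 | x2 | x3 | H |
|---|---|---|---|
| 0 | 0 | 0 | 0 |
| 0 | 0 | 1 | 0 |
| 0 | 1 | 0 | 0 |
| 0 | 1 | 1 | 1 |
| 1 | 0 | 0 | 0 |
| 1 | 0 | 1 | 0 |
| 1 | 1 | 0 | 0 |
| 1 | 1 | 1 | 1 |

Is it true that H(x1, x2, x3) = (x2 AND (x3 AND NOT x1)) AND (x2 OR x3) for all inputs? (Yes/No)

No

Test each input against both H and the formula:
  x1=0, x2=0, x3=0: formula gives 0, H = 0 ✓
  x1=0, x2=0, x3=1: formula gives 0, H = 0 ✓
  x1=0, x2=1, x3=0: formula gives 0, H = 0 ✓
  x1=0, x2=1, x3=1: formula gives 1, H = 1 ✓
  x1=1, x2=0, x3=0: formula gives 0, H = 0 ✓
  …
  x1=1, x2=1, x3=1: formula gives 0, but H = 1 ✗
A single disagreement suffices: at (1,1,1) they differ, so the formula does not compute H.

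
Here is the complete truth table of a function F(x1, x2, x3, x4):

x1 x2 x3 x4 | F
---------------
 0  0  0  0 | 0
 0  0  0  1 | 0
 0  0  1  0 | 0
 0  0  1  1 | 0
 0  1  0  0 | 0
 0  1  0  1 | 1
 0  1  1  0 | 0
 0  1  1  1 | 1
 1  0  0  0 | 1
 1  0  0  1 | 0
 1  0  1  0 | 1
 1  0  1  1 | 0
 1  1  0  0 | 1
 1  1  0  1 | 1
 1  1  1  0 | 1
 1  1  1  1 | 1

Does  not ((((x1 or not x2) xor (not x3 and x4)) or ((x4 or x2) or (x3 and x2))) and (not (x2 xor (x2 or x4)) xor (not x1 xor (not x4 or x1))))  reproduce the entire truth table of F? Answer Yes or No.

Yes

Check the formula against F row by row:
  x1=0, x2=0, x3=0, x4=0: formula gives 0, F = 0 ✓
  x1=0, x2=0, x3=0, x4=1: formula gives 0, F = 0 ✓
  x1=0, x2=0, x3=1, x4=0: formula gives 0, F = 0 ✓
  x1=0, x2=0, x3=1, x4=1: formula gives 0, F = 0 ✓
  …and likewise for the remaining 12 rows.
All 16 rows match — the expression computes F exactly.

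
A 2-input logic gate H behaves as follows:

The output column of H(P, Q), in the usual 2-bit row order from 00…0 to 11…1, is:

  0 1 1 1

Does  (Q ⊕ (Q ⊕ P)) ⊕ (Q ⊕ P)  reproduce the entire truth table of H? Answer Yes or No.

Test each input against both H and the formula:
  P=0, Q=0: formula gives 0, H = 0 ✓
  P=0, Q=1: formula gives 1, H = 1 ✓
  P=1, Q=0: formula gives 0, but H = 1 ✗
Row (1,0) is a counterexample, so the formula is not equivalent to H.

No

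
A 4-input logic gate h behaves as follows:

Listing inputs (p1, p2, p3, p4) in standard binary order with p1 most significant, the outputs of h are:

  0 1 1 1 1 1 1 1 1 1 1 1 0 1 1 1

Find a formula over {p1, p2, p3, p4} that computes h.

h(p1, p2, p3, p4) = ((((p1' · p2') · p3') · p4') + (((p1 · p2) · p3') · p4'))'

There are just 2 zero rows: (0,0,0,0), (1,1,0,0). Their minterms are ¬p1·¬p2·¬p3·¬p4, p1·p2·¬p3·¬p4; the OR of those covers precisely the 0-outputs, and negating it yields h.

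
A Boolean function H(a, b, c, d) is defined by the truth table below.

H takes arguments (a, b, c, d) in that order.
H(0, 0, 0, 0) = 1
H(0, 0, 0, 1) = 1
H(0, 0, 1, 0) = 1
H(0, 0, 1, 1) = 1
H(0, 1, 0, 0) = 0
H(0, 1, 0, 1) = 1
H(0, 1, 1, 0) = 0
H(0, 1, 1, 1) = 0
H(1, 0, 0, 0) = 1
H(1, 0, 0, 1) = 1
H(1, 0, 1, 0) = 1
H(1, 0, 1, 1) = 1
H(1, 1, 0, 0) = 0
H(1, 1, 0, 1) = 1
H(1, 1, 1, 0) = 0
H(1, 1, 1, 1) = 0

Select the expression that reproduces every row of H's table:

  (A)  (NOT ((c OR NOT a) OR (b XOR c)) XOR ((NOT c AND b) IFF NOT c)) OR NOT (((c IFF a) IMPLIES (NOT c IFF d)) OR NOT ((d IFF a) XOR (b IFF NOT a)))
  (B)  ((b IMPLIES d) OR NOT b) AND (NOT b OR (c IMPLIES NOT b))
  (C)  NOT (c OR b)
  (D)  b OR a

B

(A) disagrees with H on (0,0,0,1) (formula → 0, table → 1); rule it out.
(C) disagrees with H on (0,0,1,0) (formula → 0, table → 1); rule it out.
(D) disagrees with H on (0,0,0,0) (formula → 0, table → 1); rule it out.
Only (B) survives; checking it on all 16 rows confirms it matches H.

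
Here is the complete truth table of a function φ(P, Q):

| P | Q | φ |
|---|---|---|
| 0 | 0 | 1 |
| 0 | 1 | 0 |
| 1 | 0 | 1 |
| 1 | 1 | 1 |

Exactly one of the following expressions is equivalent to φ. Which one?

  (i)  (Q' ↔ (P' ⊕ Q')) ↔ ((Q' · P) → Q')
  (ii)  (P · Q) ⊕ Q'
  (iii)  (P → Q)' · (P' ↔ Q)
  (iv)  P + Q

ii

(i) disagrees with φ on (0,0) (formula → 0, table → 1); rule it out.
(iii) disagrees with φ on (0,0) (formula → 0, table → 1); rule it out.
(iv) disagrees with φ on (0,0) (formula → 0, table → 1); rule it out.
That leaves (ii). Evaluating it on every row reproduces the table of φ exactly.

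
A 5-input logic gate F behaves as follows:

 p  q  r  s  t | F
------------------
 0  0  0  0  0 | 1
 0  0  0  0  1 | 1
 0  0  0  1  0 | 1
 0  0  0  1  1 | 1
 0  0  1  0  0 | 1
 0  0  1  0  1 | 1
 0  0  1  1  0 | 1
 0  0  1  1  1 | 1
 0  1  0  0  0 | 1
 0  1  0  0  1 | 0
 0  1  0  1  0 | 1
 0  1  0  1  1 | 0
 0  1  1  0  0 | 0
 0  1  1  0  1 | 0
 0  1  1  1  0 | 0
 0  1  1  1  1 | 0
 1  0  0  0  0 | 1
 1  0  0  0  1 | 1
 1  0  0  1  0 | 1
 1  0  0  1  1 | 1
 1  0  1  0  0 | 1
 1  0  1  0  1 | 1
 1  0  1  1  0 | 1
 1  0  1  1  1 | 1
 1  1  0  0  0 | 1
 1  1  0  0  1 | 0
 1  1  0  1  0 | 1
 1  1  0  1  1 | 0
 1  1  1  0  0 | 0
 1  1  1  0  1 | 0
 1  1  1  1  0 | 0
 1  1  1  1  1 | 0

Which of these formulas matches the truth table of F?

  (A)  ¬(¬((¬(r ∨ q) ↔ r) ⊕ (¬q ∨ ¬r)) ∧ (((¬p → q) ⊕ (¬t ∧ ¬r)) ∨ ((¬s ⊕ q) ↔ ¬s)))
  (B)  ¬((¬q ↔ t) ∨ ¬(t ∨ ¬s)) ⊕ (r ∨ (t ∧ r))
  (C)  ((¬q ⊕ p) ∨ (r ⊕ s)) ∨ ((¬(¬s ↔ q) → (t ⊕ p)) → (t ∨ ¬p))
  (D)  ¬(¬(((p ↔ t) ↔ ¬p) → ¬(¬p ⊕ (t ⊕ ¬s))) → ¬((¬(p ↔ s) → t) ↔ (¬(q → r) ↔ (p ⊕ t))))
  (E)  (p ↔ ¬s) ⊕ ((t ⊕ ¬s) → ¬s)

A

(B) fails at (0,0,0,0,1): the formula yields 0, F is 1.
(C) fails at (0,1,0,0,1): the formula yields 1, F is 0.
(D) fails at (0,0,0,0,0): the formula yields 0, F is 1.
(E) fails at (0,0,0,1,0): the formula yields 0, F is 1.
That leaves (A). Evaluating it on every row reproduces the table of F exactly.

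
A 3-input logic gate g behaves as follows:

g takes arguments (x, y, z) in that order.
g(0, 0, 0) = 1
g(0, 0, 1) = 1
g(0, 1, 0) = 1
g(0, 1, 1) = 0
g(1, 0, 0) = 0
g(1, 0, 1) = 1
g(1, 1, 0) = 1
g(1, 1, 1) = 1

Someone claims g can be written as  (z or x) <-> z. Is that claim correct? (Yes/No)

Test each input against both g and the formula:
  x=0, y=0, z=0: formula gives 1, g = 1 ✓
  x=0, y=0, z=1: formula gives 1, g = 1 ✓
  x=0, y=1, z=0: formula gives 1, g = 1 ✓
  x=0, y=1, z=1: formula gives 1, but g = 0 ✗
Since they disagree at (0,1,1), the expression is not a correct formula for g.

No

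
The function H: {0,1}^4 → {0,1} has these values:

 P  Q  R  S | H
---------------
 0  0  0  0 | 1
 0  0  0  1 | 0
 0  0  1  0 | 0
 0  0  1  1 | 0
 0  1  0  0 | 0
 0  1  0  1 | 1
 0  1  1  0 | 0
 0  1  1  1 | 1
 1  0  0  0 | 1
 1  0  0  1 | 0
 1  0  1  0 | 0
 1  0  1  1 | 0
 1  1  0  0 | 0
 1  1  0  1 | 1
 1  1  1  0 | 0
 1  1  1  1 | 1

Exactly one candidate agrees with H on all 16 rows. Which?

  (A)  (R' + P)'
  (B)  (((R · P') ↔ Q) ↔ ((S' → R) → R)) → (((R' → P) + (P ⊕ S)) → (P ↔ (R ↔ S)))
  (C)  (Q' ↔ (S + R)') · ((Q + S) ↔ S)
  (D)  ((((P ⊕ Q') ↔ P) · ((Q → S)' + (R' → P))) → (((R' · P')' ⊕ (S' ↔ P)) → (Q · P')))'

C

(A) disagrees with H on (0,0,0,0) (formula → 0, table → 1); rule it out.
(B) disagrees with H on (0,0,0,1) (formula → 1, table → 0); rule it out.
(D) disagrees with H on (0,0,0,0) (formula → 0, table → 1); rule it out.
(C) is the remaining candidate, and it agrees with H on all 16 inputs.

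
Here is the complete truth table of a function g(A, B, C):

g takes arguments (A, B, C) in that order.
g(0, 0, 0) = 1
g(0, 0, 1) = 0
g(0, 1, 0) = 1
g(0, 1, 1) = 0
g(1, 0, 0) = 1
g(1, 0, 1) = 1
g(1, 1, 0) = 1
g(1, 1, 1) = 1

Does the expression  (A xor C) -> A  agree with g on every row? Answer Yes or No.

Yes

Evaluate (A xor C) -> A on each row and compare to g:
  A=0, B=0, C=0: formula gives 1, g = 1 ✓
  A=0, B=0, C=1: formula gives 0, g = 0 ✓
  A=0, B=1, C=0: formula gives 1, g = 1 ✓
  A=0, B=1, C=1: formula gives 0, g = 0 ✓
  A=1, B=0, C=0: formula gives 1, g = 1 ✓
  … (the remaining 3 rows also agree.)
No disagreement on any input; they are logically equivalent.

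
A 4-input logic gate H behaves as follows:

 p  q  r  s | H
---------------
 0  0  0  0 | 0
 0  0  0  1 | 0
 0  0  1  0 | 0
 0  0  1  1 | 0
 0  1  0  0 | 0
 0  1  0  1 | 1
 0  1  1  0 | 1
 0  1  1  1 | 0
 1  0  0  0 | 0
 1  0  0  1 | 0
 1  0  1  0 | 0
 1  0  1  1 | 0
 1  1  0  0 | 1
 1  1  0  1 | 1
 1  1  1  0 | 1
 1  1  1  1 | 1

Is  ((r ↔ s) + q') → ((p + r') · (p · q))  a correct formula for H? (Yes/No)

Evaluate ((r ↔ s) + q') → ((p + r') · (p · q)) on each row and compare to H:
  p=0, q=0, r=0, s=0: formula gives 0, H = 0 ✓
  p=0, q=0, r=0, s=1: formula gives 0, H = 0 ✓
  p=0, q=0, r=1, s=0: formula gives 0, H = 0 ✓
  p=0, q=0, r=1, s=1: formula gives 0, H = 0 ✓
  … (the remaining 12 rows also agree.)
No disagreement on any input; they are logically equivalent.

Yes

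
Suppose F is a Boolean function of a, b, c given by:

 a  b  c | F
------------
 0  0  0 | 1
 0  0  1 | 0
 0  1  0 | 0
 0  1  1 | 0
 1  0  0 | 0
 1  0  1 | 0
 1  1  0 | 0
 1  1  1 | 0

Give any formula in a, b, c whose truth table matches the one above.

The output is 1 only when every input is 0 — NOR of all inputs.

F(a, b, c) = NOT ((a OR b) OR c)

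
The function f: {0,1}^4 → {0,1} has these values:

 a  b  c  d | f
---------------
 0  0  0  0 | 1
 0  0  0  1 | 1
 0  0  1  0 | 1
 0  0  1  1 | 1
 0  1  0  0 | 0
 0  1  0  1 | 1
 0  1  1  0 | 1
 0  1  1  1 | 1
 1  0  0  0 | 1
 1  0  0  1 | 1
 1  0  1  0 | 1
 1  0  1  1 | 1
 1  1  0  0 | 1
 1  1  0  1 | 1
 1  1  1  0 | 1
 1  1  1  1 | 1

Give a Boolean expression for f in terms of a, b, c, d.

f(a, b, c, d) = (((a' · b) · c') · d')'

Only row (0,1,0,0) gives 0. So f is 1 everywhere except there — the complement of the minterm ¬a·b·¬c·¬d.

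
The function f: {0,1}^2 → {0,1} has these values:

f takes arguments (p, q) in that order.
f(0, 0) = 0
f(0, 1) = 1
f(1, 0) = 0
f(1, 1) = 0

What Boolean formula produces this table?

f(p, q) = not p and q

1 only at (0,1): NOT p AND q.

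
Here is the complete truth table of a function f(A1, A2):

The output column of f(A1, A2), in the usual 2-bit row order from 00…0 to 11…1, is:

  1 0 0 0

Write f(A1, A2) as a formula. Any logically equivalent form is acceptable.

f(A1, A2) = ¬(A1 ∨ A2)

The output is 1 only when every input is 0 — NOR of all inputs.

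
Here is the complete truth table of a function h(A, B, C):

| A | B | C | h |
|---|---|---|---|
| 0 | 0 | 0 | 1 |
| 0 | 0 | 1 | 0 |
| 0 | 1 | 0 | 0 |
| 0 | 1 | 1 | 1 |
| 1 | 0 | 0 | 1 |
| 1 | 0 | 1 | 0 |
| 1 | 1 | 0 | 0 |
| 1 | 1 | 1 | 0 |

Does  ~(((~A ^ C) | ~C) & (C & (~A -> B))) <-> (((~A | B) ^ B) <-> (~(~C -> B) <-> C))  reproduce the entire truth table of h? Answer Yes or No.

Check the formula against h row by row:
  A=0, B=0, C=0: formula gives 0, but h = 1 ✗
A single disagreement suffices: at (0,0,0) they differ, so the formula does not compute h.

No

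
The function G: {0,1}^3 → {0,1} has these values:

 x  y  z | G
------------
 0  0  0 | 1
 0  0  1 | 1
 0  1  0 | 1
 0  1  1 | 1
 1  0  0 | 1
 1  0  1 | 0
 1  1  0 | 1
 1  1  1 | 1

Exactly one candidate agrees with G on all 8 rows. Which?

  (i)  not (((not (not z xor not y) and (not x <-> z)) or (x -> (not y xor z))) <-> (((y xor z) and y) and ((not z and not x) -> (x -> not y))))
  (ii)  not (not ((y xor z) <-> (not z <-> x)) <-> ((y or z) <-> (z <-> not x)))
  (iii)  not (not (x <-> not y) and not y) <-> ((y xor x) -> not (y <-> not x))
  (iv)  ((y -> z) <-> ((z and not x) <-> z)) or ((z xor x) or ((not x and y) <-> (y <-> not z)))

iv

(i): at (0,1,0) it gives 0, but G = 1 — eliminated.
(ii): at (0,1,1) it gives 0, but G = 1 — eliminated.
(iii): at (0,0,0) it gives 0, but G = 1 — eliminated.
Only (iv) survives; checking it on all 8 rows confirms it matches G.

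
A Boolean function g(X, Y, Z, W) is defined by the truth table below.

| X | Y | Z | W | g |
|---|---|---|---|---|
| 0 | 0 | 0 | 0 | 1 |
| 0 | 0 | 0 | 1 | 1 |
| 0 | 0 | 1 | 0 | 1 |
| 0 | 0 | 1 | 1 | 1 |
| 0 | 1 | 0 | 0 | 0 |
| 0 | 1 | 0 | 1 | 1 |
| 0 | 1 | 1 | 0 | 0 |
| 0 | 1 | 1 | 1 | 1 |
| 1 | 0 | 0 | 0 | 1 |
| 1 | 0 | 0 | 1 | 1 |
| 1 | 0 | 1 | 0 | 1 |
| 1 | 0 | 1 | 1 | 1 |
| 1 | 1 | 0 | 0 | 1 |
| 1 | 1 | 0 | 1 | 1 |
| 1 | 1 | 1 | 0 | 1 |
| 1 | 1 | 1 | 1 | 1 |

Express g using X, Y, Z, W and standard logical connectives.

There are just 2 zero rows: (0,1,0,0), (0,1,1,0). Their minterms are ¬X·Y·¬Z·¬W, ¬X·Y·Z·¬W; the OR of those covers precisely the 0-outputs, and negating it yields g.

g(X, Y, Z, W) = ((((X' · Y) · Z') · W') + (((X' · Y) · Z) · W'))'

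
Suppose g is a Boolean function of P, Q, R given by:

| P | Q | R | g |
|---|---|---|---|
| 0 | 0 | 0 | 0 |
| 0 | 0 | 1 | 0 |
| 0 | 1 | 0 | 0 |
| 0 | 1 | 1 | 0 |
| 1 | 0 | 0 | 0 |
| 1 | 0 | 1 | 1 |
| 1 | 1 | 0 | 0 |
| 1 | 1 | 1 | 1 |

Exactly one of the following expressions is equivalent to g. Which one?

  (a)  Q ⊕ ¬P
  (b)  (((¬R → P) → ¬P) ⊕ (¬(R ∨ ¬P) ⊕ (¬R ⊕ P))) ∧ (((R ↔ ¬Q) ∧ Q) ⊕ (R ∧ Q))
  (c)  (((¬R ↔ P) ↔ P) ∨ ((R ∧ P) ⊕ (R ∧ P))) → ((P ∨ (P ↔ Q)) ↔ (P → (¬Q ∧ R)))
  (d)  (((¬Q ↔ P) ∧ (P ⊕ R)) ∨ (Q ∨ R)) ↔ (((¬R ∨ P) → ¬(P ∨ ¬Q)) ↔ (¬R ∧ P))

d

(a) fails at (0,0,0): the formula yields 1, g is 0.
(b) fails at (0,1,1): the formula yields 1, g is 0.
(c) fails at (0,0,0): the formula yields 1, g is 0.
Only (d) survives; checking it on all 8 rows confirms it matches g.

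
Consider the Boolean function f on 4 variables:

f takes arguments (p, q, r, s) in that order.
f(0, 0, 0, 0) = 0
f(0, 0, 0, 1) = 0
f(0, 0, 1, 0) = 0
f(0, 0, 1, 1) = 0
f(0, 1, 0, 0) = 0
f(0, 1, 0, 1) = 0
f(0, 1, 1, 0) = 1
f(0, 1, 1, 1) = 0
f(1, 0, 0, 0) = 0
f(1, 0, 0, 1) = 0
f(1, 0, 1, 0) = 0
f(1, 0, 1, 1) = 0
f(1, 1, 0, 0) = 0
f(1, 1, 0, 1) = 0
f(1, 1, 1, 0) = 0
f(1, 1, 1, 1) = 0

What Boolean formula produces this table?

f(p, q, r, s) = ((not p and q) and r) and not s

f is 1 on exactly one input, (0,1,1,0), whose minterm is ¬p·q·r·¬s. So f is just that conjunction.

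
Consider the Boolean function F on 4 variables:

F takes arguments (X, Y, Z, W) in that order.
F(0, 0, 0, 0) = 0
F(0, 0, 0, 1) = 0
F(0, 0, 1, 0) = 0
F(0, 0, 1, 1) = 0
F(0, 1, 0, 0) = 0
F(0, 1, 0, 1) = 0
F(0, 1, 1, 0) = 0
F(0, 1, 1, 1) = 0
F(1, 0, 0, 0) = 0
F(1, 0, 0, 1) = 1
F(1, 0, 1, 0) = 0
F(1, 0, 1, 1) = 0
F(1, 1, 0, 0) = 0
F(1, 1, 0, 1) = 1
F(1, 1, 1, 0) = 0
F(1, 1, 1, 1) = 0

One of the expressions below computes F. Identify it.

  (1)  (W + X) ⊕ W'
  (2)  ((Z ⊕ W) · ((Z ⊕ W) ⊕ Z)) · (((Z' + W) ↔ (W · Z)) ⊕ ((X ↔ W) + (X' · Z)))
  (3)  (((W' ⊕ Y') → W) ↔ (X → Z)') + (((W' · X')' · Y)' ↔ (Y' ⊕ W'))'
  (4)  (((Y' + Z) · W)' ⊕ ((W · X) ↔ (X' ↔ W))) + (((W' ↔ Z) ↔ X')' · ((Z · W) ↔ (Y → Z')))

(1) fails at (0,0,0,0): the formula yields 1, F is 0.
(3) fails at (0,0,0,0): the formula yields 1, F is 0.
(4) fails at (0,0,1,1): the formula yields 1, F is 0.
(2) is the remaining candidate, and it agrees with F on all 16 inputs.

2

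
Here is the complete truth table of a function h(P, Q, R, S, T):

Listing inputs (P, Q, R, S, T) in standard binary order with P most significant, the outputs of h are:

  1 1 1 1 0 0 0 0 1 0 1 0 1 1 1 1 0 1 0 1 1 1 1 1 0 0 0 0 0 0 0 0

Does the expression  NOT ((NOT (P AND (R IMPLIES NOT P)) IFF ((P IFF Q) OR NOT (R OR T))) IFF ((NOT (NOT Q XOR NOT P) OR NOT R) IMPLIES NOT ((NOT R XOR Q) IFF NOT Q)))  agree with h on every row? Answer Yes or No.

Test each input against both h and the formula:
  P=0, Q=0, R=0, S=0, T=0: formula gives 1, h = 1 ✓
  P=0, Q=0, R=0, S=0, T=1: formula gives 1, h = 1 ✓
  P=0, Q=0, R=0, S=1, T=0: formula gives 1, h = 1 ✓
  P=0, Q=0, R=0, S=1, T=1: formula gives 1, h = 1 ✓
  …and likewise for the remaining 28 rows.
Every row agrees, so the formula is equivalent.

Yes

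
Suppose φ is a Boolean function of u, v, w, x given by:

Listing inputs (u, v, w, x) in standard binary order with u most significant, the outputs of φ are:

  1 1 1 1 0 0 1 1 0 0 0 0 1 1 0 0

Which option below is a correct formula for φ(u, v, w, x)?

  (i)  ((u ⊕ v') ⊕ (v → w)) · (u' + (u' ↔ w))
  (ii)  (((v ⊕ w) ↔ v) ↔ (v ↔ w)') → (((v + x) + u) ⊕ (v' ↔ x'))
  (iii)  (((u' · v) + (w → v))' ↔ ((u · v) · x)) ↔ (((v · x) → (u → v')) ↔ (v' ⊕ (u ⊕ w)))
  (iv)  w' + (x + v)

(i) disagrees with φ on (0,0,0,0) (formula → 0, table → 1); rule it out.
(ii) disagrees with φ on (0,1,0,0) (formula → 1, table → 0); rule it out.
(iv) disagrees with φ on (0,0,1,0) (formula → 0, table → 1); rule it out.
Only (iii) survives; checking it on all 16 rows confirms it matches φ.

iii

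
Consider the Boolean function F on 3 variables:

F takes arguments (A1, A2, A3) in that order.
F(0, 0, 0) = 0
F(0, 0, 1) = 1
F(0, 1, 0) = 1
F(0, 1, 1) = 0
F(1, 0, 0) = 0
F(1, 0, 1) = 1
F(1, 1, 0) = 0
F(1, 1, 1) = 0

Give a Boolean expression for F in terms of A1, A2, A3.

F(A1, A2, A3) = (((NOT A1 AND NOT A2) AND A3) OR ((NOT A1 AND A2) AND NOT A3)) OR ((A1 AND NOT A2) AND A3)

F=1 on 3 inputs: (0,0,1), (0,1,0), (1,0,1). Reading each as a conjunction of literals (¬A1·¬A2·A3, ¬A1·A2·¬A3, A1·¬A2·A3) and taking the OR gives the canonical DNF.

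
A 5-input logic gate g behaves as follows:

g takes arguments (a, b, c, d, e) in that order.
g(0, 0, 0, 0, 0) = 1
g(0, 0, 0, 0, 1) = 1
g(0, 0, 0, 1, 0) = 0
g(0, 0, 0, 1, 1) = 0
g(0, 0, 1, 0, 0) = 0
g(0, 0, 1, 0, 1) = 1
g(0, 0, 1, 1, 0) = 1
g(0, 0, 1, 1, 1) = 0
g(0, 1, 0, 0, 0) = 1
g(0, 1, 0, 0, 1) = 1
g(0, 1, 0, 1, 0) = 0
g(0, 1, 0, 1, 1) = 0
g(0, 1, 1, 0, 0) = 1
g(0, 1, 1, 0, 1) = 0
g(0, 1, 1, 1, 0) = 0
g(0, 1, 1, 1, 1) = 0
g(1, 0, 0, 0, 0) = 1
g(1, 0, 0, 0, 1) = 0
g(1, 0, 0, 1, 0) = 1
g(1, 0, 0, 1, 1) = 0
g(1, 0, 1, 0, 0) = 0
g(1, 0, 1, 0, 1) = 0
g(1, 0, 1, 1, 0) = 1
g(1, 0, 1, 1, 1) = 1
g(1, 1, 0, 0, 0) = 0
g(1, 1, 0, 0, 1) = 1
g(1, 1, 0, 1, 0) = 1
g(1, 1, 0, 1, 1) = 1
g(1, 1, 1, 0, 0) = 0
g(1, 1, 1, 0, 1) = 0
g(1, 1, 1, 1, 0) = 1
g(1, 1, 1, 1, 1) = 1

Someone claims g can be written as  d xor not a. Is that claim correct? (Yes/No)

No

Check the formula against g row by row:
  a=0, b=0, c=0, d=0, e=0: formula gives 1, g = 1 ✓
  a=0, b=0, c=0, d=0, e=1: formula gives 1, g = 1 ✓
  a=0, b=0, c=0, d=1, e=0: formula gives 0, g = 0 ✓
  a=0, b=0, c=0, d=1, e=1: formula gives 0, g = 0 ✓
  a=0, b=0, c=1, d=0, e=0: formula gives 1, but g = 0 ✗
Since they disagree at (0,0,1,0,0), the expression is not a correct formula for g.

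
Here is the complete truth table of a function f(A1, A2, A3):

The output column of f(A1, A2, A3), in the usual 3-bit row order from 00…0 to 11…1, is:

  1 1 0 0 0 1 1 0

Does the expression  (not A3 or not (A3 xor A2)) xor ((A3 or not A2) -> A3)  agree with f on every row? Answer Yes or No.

Check the formula against f row by row:
  A1=0, A2=0, A3=0: formula gives 1, f = 1 ✓
  A1=0, A2=0, A3=1: formula gives 1, f = 1 ✓
  A1=0, A2=1, A3=0: formula gives 0, f = 0 ✓
  A1=0, A2=1, A3=1: formula gives 0, f = 0 ✓
  A1=1, A2=0, A3=0: formula gives 1, but f = 0 ✗
Row (1,0,0) is a counterexample, so the formula is not equivalent to f.

No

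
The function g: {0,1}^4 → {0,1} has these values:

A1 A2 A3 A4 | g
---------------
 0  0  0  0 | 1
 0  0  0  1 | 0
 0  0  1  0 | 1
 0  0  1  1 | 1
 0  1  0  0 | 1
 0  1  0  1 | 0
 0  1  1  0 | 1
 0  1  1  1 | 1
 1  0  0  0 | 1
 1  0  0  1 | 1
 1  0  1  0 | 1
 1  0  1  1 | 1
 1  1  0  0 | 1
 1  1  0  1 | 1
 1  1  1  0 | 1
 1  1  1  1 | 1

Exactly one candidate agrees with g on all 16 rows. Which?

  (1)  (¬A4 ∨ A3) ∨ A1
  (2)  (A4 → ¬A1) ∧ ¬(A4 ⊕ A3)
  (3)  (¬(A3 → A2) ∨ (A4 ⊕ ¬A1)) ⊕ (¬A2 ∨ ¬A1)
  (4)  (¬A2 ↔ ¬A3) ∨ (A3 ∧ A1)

1

(2) disagrees with g on (0,0,1,0) (formula → 0, table → 1); rule it out.
(3) disagrees with g on (0,0,0,0) (formula → 0, table → 1); rule it out.
(4) disagrees with g on (0,0,0,1) (formula → 1, table → 0); rule it out.
(1) is the remaining candidate, and it agrees with g on all 16 inputs.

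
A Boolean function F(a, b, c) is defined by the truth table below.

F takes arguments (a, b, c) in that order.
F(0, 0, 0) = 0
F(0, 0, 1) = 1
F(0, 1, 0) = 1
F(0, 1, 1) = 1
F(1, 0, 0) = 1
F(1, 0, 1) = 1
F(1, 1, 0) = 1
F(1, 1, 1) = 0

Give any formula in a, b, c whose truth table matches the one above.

The 0-rows are (0,0,0), (1,1,1). Take each as a conjunction (¬a·¬b·¬c, a·b·c), form their disjunction, and complement — that gives a formula that is 1 everywhere F is.

F(a, b, c) = not (((not a and not b) and not c) or ((a and b) and c))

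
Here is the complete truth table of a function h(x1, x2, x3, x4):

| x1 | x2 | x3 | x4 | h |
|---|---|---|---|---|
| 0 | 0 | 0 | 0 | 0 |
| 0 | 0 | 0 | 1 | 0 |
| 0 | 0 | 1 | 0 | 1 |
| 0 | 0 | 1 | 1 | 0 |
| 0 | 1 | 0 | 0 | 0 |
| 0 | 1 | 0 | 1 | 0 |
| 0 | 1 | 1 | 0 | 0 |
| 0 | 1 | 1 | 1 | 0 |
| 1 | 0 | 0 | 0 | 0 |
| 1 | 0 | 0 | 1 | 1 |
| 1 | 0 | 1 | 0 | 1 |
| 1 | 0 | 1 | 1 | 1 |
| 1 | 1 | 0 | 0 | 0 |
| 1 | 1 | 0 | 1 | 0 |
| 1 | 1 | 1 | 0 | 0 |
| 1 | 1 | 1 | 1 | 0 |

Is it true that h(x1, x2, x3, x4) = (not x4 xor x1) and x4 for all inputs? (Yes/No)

Check the formula against h row by row:
  x1=0, x2=0, x3=0, x4=0: formula gives 0, h = 0 ✓
  x1=0, x2=0, x3=0, x4=1: formula gives 0, h = 0 ✓
  x1=0, x2=0, x3=1, x4=0: formula gives 0, but h = 1 ✗
A single disagreement suffices: at (0,0,1,0) they differ, so the formula does not compute h.

No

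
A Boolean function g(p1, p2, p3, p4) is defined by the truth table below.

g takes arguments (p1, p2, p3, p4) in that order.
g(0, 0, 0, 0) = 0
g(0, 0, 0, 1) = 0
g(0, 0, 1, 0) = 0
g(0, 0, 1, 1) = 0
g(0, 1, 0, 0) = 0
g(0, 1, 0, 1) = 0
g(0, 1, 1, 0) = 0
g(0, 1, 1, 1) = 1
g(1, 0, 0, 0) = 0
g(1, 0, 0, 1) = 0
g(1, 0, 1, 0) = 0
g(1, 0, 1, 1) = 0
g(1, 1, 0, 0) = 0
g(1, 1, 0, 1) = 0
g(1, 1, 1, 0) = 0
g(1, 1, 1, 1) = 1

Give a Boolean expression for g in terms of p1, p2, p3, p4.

g(p1, p2, p3, p4) = (((¬p1 ∧ p2) ∧ p3) ∧ p4) ∨ (((p1 ∧ p2) ∧ p3) ∧ p4)

The 1-rows are (0,1,1,1), (1,1,1,1). Each contributes one minterm — ¬p1·p2·p3·p4; p1·p2·p3·p4 — and their disjunction is a sum-of-products form of g.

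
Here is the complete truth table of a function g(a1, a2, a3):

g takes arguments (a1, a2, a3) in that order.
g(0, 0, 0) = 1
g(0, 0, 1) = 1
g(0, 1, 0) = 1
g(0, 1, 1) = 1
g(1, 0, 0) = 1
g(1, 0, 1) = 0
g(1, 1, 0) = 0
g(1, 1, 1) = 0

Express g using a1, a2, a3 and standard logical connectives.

g(a1, a2, a3) = ¬((((a1 ∧ ¬a2) ∧ a3) ∨ ((a1 ∧ a2) ∧ ¬a3)) ∨ ((a1 ∧ a2) ∧ a3))

g is 0 on only 3 rows — (1,0,1), (1,1,0), (1,1,1). Writing each as a minterm (a1·¬a2·a3, a1·a2·¬a3, a1·a2·a3) and OR-ing them characterizes exactly where g=0, so g is the negation of that disjunction.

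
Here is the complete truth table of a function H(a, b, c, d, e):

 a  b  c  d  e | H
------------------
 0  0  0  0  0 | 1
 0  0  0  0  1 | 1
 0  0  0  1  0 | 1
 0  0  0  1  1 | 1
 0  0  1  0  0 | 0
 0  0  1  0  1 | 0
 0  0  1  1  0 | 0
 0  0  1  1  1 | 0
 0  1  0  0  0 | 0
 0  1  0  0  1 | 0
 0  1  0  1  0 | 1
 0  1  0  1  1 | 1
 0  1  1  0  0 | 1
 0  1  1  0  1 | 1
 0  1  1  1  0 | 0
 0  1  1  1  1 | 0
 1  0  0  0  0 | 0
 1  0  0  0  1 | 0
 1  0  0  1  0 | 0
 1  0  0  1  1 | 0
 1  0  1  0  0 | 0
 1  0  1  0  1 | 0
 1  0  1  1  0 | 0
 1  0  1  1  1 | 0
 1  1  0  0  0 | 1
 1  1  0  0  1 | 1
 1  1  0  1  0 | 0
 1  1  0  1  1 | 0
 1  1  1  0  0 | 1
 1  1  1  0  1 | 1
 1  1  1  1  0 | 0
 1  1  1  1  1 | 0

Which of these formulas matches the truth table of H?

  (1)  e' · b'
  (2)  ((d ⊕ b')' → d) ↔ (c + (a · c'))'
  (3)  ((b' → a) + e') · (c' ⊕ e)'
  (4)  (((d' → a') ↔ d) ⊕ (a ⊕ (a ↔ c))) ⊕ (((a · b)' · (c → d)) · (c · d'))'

2

(1): at (0,0,0,0,1) it gives 0, but H = 1 — eliminated.
(3): at (0,0,0,0,0) it gives 0, but H = 1 — eliminated.
(4): at (0,0,0,0,0) it gives 0, but H = 1 — eliminated.
(2) is the remaining candidate, and it agrees with H on all 32 inputs.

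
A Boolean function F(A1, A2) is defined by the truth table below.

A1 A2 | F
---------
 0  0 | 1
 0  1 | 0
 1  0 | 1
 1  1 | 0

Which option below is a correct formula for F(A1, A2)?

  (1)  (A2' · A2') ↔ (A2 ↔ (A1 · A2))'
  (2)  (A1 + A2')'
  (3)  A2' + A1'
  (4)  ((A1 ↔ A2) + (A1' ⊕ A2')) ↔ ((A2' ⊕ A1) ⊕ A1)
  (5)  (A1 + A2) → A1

(1): at (0,0) it gives 0, but F = 1 — eliminated.
(2): at (0,0) it gives 0, but F = 1 — eliminated.
(3): at (0,1) it gives 1, but F = 0 — eliminated.
(5): at (1,1) it gives 1, but F = 0 — eliminated.
(4) is the remaining candidate, and it agrees with F on all 4 inputs.

4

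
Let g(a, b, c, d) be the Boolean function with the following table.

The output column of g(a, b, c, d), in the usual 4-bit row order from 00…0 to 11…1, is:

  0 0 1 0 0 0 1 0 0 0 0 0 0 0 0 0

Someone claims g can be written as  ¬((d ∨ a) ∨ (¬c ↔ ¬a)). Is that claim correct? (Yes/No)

Check the formula against g row by row:
  a=0, b=0, c=0, d=0: formula gives 0, g = 0 ✓
  a=0, b=0, c=0, d=1: formula gives 0, g = 0 ✓
  a=0, b=0, c=1, d=0: formula gives 1, g = 1 ✓
  a=0, b=0, c=1, d=1: formula gives 0, g = 0 ✓
  … (the remaining 12 rows also agree.)
No disagreement on any input; they are logically equivalent.

Yes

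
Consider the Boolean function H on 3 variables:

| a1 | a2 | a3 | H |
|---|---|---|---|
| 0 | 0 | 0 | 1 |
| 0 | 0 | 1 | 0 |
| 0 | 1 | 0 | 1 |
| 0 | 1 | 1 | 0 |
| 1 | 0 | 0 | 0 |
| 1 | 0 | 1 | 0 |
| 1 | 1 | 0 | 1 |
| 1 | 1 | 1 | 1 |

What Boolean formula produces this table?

H(a1, a2, a3) = ((((not a1 and not a2) and not a3) or ((not a1 and a2) and not a3)) or ((a1 and a2) and not a3)) or ((a1 and a2) and a3)

H=1 on 4 inputs: (0,0,0), (0,1,0), (1,1,0), (1,1,1). Reading each as a conjunction of literals (¬a1·¬a2·¬a3, ¬a1·a2·¬a3, a1·a2·¬a3, a1·a2·a3) and taking the OR gives the canonical DNF.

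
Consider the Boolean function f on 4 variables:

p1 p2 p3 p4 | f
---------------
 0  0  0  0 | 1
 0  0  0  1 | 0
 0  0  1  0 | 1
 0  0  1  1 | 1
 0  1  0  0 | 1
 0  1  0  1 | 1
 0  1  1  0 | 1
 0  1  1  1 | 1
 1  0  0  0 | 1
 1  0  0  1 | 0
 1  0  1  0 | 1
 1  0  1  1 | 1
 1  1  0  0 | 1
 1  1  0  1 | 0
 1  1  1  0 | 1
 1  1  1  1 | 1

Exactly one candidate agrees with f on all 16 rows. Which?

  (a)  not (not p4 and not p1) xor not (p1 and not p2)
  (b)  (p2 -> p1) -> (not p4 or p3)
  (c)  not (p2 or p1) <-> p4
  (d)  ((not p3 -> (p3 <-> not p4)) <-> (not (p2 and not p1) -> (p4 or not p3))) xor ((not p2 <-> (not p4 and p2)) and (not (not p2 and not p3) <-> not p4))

(a) fails at (0,0,1,1): the formula yields 0, f is 1.
(c) fails at (0,0,0,0): the formula yields 0, f is 1.
(d) fails at (0,0,0,0): the formula yields 0, f is 1.
Only (b) survives; checking it on all 16 rows confirms it matches f.

b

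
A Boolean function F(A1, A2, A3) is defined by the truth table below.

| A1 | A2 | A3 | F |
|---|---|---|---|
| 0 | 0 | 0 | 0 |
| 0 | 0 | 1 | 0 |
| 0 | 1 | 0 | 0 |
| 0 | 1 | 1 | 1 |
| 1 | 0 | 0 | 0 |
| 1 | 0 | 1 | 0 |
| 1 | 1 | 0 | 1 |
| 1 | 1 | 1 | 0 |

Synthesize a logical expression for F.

The 1-rows are (0,1,1), (1,1,0). Each contributes one minterm — ¬A1·A2·A3; A1·A2·¬A3 — and their disjunction is a sum-of-products form of F.

F(A1, A2, A3) = ((~A1 & A2) & A3) | ((A1 & A2) & ~A3)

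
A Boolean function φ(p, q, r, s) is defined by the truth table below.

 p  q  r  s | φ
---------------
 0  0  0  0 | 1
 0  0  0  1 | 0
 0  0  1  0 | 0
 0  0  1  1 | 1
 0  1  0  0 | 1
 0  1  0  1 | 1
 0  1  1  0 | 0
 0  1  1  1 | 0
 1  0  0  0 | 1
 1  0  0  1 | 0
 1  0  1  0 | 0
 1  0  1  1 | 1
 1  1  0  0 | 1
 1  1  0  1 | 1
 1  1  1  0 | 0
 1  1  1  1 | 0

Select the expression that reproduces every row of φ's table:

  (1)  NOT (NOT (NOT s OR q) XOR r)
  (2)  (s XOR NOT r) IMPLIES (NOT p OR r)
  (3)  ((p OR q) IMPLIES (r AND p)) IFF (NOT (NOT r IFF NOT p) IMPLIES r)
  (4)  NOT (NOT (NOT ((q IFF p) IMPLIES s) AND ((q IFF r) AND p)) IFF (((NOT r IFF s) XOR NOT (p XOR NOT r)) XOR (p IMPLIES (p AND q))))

1

(2) disagrees with φ on (0,0,0,1) (formula → 1, table → 0); rule it out.
(3) disagrees with φ on (0,0,0,1) (formula → 1, table → 0); rule it out.
(4) disagrees with φ on (0,0,0,0) (formula → 0, table → 1); rule it out.
(1) is the remaining candidate, and it agrees with φ on all 16 inputs.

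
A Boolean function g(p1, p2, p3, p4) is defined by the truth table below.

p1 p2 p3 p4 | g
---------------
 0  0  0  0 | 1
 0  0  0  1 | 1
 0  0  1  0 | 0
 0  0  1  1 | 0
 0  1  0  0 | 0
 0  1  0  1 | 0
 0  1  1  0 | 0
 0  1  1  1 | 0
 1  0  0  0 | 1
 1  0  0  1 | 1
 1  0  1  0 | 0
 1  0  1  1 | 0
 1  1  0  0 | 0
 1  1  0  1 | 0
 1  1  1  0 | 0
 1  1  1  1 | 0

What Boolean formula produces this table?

g(p1, p2, p3, p4) = (((((NOT p1 AND NOT p2) AND NOT p3) AND NOT p4) OR (((NOT p1 AND NOT p2) AND NOT p3) AND p4)) OR (((p1 AND NOT p2) AND NOT p3) AND NOT p4)) OR (((p1 AND NOT p2) AND NOT p3) AND p4)

Collect the rows where g=1 — (0,0,0,0), (0,0,0,1), (1,0,0,0), (1,0,0,1) — and write one minterm per row: ¬p1·¬p2·¬p3·¬p4, ¬p1·¬p2·¬p3·p4, p1·¬p2·¬p3·¬p4, p1·¬p2·¬p3·p4. Their union (logical OR) reproduces the table exactly.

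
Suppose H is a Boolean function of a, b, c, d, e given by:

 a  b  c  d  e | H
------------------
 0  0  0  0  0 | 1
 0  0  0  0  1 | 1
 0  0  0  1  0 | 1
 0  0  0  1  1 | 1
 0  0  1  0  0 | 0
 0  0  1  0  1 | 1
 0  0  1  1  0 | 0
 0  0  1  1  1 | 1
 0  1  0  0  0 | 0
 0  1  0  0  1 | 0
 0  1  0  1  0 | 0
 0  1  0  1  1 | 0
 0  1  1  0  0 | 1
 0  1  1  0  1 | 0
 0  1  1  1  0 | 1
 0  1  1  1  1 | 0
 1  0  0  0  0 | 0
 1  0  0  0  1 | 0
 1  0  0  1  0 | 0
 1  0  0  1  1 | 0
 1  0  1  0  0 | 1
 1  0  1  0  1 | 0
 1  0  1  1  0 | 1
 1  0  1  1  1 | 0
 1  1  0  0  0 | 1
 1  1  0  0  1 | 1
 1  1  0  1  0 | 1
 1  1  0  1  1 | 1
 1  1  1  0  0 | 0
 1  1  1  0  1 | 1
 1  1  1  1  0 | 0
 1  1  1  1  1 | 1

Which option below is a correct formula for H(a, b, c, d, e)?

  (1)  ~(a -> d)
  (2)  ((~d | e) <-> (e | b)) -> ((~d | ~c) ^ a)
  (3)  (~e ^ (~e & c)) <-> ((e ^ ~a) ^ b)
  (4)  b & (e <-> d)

(1): at (0,0,0,0,0) it gives 0, but H = 1 — eliminated.
(2): at (0,0,1,0,0) it gives 1, but H = 0 — eliminated.
(4): at (0,0,0,0,0) it gives 0, but H = 1 — eliminated.
Only (3) survives; checking it on all 32 rows confirms it matches H.

3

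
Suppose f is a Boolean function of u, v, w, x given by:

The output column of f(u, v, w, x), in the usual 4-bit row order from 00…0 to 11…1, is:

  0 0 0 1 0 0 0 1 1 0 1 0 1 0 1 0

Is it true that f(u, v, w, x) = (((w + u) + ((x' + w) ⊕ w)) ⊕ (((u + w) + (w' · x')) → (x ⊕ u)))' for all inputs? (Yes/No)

Yes

Check the formula against f row by row:
  u=0, v=0, w=0, x=0: formula gives 0, f = 0 ✓
  u=0, v=0, w=0, x=1: formula gives 0, f = 0 ✓
  u=0, v=0, w=1, x=0: formula gives 0, f = 0 ✓
  u=0, v=0, w=1, x=1: formula gives 1, f = 1 ✓
  … (the remaining 12 rows also agree.)
No disagreement on any input; they are logically equivalent.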